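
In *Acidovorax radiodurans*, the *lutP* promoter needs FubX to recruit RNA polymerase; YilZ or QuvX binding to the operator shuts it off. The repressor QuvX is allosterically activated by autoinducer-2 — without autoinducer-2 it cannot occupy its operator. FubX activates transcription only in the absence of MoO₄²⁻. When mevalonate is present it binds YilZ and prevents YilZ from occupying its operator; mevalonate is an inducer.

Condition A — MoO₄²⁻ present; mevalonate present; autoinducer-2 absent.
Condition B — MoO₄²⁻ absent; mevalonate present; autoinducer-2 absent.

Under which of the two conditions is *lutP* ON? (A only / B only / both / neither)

B only

Condition A:
MoO₄²⁻ is present, so FubX is inactive.
Mevalonate is present, so YilZ is inactive.
Autoinducer-2 is absent, so QuvX is inactive.
Required activator FubX is absent, so *lutP* is not transcribed.
→ *lutP* is OFF in A.
Condition B:
MoO₄²⁻ is absent, so FubX is active.
Mevalonate is present, so YilZ is inactive.
Autoinducer-2 is absent, so QuvX is inactive.
No repressor is bound and FubX is active, so *lutP* is transcribed.
→ *lutP* is ON in B.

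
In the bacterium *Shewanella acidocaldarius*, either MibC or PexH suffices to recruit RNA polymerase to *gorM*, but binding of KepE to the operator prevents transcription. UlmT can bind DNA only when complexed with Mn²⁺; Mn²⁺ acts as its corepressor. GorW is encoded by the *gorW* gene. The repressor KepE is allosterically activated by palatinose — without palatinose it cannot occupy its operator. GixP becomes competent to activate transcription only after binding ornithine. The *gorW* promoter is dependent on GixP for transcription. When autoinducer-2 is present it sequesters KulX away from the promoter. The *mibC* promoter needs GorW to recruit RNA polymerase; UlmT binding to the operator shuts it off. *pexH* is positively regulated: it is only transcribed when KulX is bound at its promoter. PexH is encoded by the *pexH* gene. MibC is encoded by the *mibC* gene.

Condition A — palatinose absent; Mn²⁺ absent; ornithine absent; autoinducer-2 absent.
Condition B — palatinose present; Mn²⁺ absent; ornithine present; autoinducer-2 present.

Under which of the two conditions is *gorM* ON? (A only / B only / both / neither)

A only

Condition A:
Palatinose is absent, so KepE is inactive.
Mn²⁺ is absent, so UlmT is inactive.
Ornithine is absent, so GixP is inactive.
Required activator GixP is absent, so *gorW* is not transcribed.
So GorW is not produced.
Required activator GorW is absent, so *mibC* is not transcribed.
So MibC is not produced.
Autoinducer-2 is absent, so KulX is active.
No repressor is bound and KulX is active, so *pexH* is transcribed.
So PexH is produced and active.
Activator PexH is present, so *gorM* is transcribed.
→ *gorM* is ON in A.
Condition B:
Palatinose is present, so KepE is active.
Mn²⁺ is absent, so UlmT is inactive.
Ornithine is present, so GixP is active.
No repressor is bound and GixP is active, so *gorW* is transcribed.
So GorW is produced and active.
No repressor is bound and GorW is active, so *mibC* is transcribed.
So MibC is produced and active.
Autoinducer-2 is present, so KulX is inactive.
Required activator KulX is absent, so *pexH* is not transcribed.
So PexH is not produced.
With repressor KepE bound, *gorM* is not transcribed.
→ *gorM* is OFF in B.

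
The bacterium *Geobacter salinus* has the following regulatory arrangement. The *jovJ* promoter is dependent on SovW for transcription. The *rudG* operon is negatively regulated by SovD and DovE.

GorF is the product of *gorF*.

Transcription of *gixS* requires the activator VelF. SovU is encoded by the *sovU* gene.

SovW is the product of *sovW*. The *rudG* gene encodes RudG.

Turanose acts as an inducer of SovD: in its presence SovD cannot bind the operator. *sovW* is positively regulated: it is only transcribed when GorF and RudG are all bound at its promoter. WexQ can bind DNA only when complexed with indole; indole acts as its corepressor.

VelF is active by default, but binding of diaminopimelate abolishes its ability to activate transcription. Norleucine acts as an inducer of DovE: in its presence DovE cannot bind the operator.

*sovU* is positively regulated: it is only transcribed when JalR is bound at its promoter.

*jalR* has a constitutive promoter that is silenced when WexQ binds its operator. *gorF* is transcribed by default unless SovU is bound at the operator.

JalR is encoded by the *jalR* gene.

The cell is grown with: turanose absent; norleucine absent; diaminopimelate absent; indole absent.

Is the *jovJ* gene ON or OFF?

Indole is absent, so WexQ is inactive.
With no repressor bound, *jalR* is transcribed.
So JalR is produced and active.
No repressor is bound and JalR is active, so *sovU* is transcribed.
So SovU is produced and active.
With repressor SovU bound, *gorF* is not transcribed.
So GorF is not produced.
Turanose is absent, so SovD is active.
Norleucine is absent, so DovE is active.
With repressor SovD bound, *rudG* is not transcribed.
So RudG is not produced.
Required activator GorF is absent, so *sovW* is not transcribed.
So SovW is not produced.
Required activator SovW is absent, so *jovJ* is not transcribed.

OFF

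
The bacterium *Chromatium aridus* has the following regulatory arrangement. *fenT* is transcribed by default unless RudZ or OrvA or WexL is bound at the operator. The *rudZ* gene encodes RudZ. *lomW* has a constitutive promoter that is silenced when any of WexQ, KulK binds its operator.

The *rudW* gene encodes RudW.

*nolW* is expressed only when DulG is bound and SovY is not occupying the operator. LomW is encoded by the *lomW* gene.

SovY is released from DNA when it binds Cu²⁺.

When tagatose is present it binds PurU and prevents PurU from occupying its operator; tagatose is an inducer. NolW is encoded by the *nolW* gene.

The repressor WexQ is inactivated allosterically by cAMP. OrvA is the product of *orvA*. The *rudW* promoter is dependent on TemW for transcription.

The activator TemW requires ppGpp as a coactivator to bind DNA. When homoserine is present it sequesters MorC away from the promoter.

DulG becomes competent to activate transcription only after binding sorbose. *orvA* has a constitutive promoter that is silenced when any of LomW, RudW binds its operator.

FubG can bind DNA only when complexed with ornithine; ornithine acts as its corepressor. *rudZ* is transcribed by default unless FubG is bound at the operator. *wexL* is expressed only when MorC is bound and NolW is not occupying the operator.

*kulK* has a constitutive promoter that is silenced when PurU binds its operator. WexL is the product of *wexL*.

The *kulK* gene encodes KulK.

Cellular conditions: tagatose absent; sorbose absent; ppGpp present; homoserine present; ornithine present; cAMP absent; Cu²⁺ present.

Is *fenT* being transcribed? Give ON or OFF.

ON

Ornithine is present, so FubG is active.
With repressor FubG bound, *rudZ* is not transcribed.
So RudZ is not produced.
cAMP is absent, so WexQ is active.
Tagatose is absent, so PurU is active.
With repressor PurU bound, *kulK* is not transcribed.
So KulK is not produced.
With repressor WexQ bound, *lomW* is not transcribed.
So LomW is not produced.
ppGpp is present, so TemW is active.
No repressor is bound and TemW is active, so *rudW* is transcribed.
So RudW is produced and active.
With repressor RudW bound, *orvA* is not transcribed.
So OrvA is not produced.
Cu²⁺ is present, so SovY is inactive.
Sorbose is absent, so DulG is inactive.
Required activator DulG is absent, so *nolW* is not transcribed.
So NolW is not produced.
Homoserine is present, so MorC is inactive.
Required activator MorC is absent, so *wexL* is not transcribed.
So WexL is not produced.
With no repressor bound, *fenT* is transcribed.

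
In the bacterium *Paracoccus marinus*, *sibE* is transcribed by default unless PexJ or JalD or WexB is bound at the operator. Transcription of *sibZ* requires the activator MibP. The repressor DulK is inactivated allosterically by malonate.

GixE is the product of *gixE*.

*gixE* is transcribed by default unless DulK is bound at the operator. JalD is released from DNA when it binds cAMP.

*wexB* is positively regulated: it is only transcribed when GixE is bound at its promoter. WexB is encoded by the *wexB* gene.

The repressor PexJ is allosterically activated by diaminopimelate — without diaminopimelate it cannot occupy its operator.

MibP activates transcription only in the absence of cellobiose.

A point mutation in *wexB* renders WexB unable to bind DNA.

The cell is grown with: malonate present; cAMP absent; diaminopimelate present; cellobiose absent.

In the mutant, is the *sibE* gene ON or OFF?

OFF

Diaminopimelate is present, so PexJ is active.
cAMP is absent, so JalD is active.
WexB is non-functional in this strain, so it has no effect.
With repressor PexJ bound, *sibE* is not transcribed.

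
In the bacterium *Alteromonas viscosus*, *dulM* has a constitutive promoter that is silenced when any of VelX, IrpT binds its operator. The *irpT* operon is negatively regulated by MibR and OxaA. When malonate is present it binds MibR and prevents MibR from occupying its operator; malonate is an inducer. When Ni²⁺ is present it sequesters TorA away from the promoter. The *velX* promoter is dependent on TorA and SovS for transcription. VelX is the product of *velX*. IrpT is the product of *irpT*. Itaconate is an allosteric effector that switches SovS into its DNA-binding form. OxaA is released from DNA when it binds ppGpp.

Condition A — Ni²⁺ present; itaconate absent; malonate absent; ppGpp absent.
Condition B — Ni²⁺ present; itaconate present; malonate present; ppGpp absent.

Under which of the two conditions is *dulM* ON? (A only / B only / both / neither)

both

Condition A:
Ni²⁺ is present, so TorA is inactive.
Itaconate is absent, so SovS is inactive.
Required activator TorA is absent, so *velX* is not transcribed.
So VelX is not produced.
Malonate is absent, so MibR is active.
ppGpp is absent, so OxaA is active.
With repressor MibR bound, *irpT* is not transcribed.
So IrpT is not produced.
With no repressor bound, *dulM* is transcribed.
→ *dulM* is ON in A.
Condition B:
Ni²⁺ is present, so TorA is inactive.
Itaconate is present, so SovS is active.
Required activator TorA is absent, so *velX* is not transcribed.
So VelX is not produced.
Malonate is present, so MibR is inactive.
ppGpp is absent, so OxaA is active.
With repressor OxaA bound, *irpT* is not transcribed.
So IrpT is not produced.
With no repressor bound, *dulM* is transcribed.
→ *dulM* is ON in B.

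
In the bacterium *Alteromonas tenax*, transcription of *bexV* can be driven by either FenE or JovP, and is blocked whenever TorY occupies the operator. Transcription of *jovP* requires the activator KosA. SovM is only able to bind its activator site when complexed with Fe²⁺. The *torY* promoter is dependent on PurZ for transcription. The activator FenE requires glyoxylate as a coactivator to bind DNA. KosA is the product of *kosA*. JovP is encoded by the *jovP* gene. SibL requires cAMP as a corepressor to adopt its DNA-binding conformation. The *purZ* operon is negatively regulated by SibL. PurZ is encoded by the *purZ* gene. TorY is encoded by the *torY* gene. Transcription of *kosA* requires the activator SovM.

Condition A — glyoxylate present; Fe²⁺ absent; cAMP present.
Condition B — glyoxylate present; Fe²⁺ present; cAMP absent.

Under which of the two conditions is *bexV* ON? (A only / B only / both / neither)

A only

Condition A:
Glyoxylate is present, so FenE is active.
Fe²⁺ is absent, so SovM is inactive.
Required activator SovM is absent, so *kosA* is not transcribed.
So KosA is not produced.
Required activator KosA is absent, so *jovP* is not transcribed.
So JovP is not produced.
cAMP is present, so SibL is active.
With repressor SibL bound, *purZ* is not transcribed.
So PurZ is not produced.
Required activator PurZ is absent, so *torY* is not transcribed.
So TorY is not produced.
Activator FenE is present, so *bexV* is transcribed.
→ *bexV* is ON in A.
Condition B:
Glyoxylate is present, so FenE is active.
Fe²⁺ is present, so SovM is active.
No repressor is bound and SovM is active, so *kosA* is transcribed.
So KosA is produced and active.
No repressor is bound and KosA is active, so *jovP* is transcribed.
So JovP is produced and active.
cAMP is absent, so SibL is inactive.
With no repressor bound, *purZ* is transcribed.
So PurZ is produced and active.
No repressor is bound and PurZ is active, so *torY* is transcribed.
So TorY is produced and active.
With repressor TorY bound, *bexV* is not transcribed.
→ *bexV* is OFF in B.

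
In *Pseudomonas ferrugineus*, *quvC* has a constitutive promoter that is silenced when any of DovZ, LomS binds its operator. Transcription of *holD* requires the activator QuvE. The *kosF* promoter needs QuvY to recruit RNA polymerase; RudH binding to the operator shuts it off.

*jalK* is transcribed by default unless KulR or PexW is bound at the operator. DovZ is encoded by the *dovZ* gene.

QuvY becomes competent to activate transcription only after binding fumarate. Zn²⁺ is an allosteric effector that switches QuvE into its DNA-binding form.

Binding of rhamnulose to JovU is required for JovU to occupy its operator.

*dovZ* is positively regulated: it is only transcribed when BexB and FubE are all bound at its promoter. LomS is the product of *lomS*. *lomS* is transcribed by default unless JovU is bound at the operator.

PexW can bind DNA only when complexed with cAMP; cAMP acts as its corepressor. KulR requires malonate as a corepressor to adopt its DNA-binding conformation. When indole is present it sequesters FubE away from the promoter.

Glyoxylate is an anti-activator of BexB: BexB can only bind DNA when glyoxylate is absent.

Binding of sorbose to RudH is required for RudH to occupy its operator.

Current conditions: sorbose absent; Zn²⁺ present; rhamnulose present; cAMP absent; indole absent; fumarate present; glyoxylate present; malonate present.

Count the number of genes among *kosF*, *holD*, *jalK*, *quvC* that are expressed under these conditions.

Fumarate is present, so QuvY is active.
Sorbose is absent, so RudH is inactive.
No repressor is bound and QuvY is active, so *kosF* is transcribed.
→ *kosF* is ON.
Zn²⁺ is present, so QuvE is active.
No repressor is bound and QuvE is active, so *holD* is transcribed.
→ *holD* is ON.
Malonate is present, so KulR is active.
cAMP is absent, so PexW is inactive.
With repressor KulR bound, *jalK* is not transcribed.
→ *jalK* is OFF.
Glyoxylate is present, so BexB is inactive.
Indole is absent, so FubE is active.
Required activator BexB is absent, so *dovZ* is not transcribed.
So DovZ is not produced.
Rhamnulose is present, so JovU is active.
With repressor JovU bound, *lomS* is not transcribed.
So LomS is not produced.
With no repressor bound, *quvC* is transcribed.
→ *quvC* is ON.
3 of the 4 genes are transcribed.

3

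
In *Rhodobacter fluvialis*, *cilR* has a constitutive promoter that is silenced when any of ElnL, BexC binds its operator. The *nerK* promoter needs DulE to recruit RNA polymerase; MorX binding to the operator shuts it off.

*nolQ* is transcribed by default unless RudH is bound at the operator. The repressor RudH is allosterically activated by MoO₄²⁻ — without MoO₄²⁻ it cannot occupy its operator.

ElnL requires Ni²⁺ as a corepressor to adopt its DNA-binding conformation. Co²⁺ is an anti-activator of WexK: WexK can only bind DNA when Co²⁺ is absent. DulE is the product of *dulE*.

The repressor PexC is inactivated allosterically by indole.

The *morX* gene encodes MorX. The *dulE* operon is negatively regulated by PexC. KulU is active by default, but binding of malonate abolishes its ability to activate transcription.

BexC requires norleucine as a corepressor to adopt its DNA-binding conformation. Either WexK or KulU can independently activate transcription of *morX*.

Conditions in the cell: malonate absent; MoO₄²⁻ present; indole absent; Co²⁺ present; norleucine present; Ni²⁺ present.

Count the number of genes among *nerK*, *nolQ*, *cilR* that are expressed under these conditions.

Co²⁺ is present, so WexK is inactive.
Malonate is absent, so KulU is active.
Activator KulU is present, so *morX* is transcribed.
So MorX is produced and active.
Indole is absent, so PexC is active.
With repressor PexC bound, *dulE* is not transcribed.
So DulE is not produced.
With repressor MorX bound, *nerK* is not transcribed.
→ *nerK* is OFF.
MoO₄²⁻ is present, so RudH is active.
With repressor RudH bound, *nolQ* is not transcribed.
→ *nolQ* is OFF.
Ni²⁺ is present, so ElnL is active.
Norleucine is present, so BexC is active.
With repressor ElnL bound, *cilR* is not transcribed.
→ *cilR* is OFF.
0 of the 3 genes are transcribed.

0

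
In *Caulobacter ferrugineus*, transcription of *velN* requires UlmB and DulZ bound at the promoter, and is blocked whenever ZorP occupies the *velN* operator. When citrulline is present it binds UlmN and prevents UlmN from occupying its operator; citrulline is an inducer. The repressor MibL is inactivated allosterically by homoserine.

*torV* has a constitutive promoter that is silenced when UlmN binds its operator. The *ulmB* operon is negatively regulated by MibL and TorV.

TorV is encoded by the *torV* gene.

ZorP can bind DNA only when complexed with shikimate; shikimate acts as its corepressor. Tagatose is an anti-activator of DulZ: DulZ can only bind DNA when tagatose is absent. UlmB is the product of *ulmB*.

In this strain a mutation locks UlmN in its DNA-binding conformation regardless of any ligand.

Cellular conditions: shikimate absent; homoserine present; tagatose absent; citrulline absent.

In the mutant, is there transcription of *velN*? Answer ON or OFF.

Homoserine is present, so MibL is inactive.
UlmN is constitutively active in this strain.
With repressor UlmN bound, *torV* is not transcribed.
So TorV is not produced.
With no repressor bound, *ulmB* is transcribed.
So UlmB is produced and active.
Tagatose is absent, so DulZ is active.
Shikimate is absent, so ZorP is inactive.
No repressor is bound and UlmB and DulZ are active, so *velN* is transcribed.

ON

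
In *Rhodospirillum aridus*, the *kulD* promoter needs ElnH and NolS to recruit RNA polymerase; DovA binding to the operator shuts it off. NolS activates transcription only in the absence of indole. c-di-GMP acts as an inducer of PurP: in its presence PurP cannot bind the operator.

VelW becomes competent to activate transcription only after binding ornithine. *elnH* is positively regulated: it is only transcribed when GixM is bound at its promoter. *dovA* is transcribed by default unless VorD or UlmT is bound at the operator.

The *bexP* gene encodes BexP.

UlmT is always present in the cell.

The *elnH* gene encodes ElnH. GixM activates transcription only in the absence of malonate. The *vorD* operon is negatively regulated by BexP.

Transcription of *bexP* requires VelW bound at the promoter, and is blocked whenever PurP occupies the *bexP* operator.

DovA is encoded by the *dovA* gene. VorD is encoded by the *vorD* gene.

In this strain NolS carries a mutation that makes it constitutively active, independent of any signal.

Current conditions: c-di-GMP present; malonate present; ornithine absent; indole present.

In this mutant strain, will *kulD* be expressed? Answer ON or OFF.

Malonate is present, so GixM is inactive.
Required activator GixM is absent, so *elnH* is not transcribed.
So ElnH is not produced.
Ornithine is absent, so VelW is inactive.
c-di-GMP is present, so PurP is inactive.
Required activator VelW is absent, so *bexP* is not transcribed.
So BexP is not produced.
With no repressor bound, *vorD* is transcribed.
So VorD is produced and active.
UlmT is produced constitutively and is active.
With repressor VorD bound, *dovA* is not transcribed.
So DovA is not produced.
NolS is constitutively active in this strain.
Required activator ElnH is absent, so *kulD* is not transcribed.

OFF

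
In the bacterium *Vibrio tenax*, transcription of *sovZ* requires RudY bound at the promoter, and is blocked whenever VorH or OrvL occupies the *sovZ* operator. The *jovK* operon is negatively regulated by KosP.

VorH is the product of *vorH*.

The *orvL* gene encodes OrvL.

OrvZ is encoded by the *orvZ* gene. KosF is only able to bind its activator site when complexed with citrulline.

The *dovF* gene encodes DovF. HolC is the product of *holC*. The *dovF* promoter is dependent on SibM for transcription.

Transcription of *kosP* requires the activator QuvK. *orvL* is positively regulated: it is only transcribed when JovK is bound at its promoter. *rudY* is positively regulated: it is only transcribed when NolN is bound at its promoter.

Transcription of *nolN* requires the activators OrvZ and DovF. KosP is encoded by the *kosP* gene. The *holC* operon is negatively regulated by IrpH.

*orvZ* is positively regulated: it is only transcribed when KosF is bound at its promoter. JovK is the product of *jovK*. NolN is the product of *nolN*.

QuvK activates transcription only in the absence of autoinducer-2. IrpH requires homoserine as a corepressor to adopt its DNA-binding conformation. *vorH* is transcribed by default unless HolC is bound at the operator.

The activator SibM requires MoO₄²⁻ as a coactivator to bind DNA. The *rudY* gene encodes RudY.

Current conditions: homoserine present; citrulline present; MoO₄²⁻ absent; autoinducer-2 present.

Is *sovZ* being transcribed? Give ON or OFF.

OFF

Citrulline is present, so KosF is active.
No repressor is bound and KosF is active, so *orvZ* is transcribed.
So OrvZ is produced and active.
MoO₄²⁻ is absent, so SibM is inactive.
Required activator SibM is absent, so *dovF* is not transcribed.
So DovF is not produced.
Required activator DovF is absent, so *nolN* is not transcribed.
So NolN is not produced.
Required activator NolN is absent, so *rudY* is not transcribed.
So RudY is not produced.
Homoserine is present, so IrpH is active.
With repressor IrpH bound, *holC* is not transcribed.
So HolC is not produced.
With no repressor bound, *vorH* is transcribed.
So VorH is produced and active.
Autoinducer-2 is present, so QuvK is inactive.
Required activator QuvK is absent, so *kosP* is not transcribed.
So KosP is not produced.
With no repressor bound, *jovK* is transcribed.
So JovK is produced and active.
No repressor is bound and JovK is active, so *orvL* is transcribed.
So OrvL is produced and active.
With repressor VorH bound, *sovZ* is not transcribed.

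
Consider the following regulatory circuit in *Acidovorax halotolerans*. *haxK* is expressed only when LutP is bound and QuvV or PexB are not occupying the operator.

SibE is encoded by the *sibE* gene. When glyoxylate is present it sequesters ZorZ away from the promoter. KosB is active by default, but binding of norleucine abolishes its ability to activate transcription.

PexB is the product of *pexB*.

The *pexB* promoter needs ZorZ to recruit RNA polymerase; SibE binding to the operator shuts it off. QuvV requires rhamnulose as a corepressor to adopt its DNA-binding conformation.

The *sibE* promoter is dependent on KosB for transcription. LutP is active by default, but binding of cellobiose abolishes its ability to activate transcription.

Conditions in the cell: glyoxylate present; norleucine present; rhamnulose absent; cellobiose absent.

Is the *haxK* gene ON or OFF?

Rhamnulose is absent, so QuvV is inactive.
Cellobiose is absent, so LutP is active.
Glyoxylate is present, so ZorZ is inactive.
Norleucine is present, so KosB is inactive.
Required activator KosB is absent, so *sibE* is not transcribed.
So SibE is not produced.
Required activator ZorZ is absent, so *pexB* is not transcribed.
So PexB is not produced.
No repressor is bound and LutP is active, so *haxK* is transcribed.

ON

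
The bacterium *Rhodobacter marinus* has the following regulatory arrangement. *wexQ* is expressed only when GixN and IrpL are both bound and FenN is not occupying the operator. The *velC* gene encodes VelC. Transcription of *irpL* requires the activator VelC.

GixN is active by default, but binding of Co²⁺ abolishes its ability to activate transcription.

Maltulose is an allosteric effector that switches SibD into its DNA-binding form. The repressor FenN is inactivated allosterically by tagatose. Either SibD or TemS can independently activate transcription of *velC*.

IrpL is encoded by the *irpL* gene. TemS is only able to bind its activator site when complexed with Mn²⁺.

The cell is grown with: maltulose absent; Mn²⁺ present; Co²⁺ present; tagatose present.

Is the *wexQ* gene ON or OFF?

Co²⁺ is present, so GixN is inactive.
Maltulose is absent, so SibD is inactive.
Mn²⁺ is present, so TemS is active.
Activator TemS is present, so *velC* is transcribed.
So VelC is produced and active.
No repressor is bound and VelC is active, so *irpL* is transcribed.
So IrpL is produced and active.
Tagatose is present, so FenN is inactive.
Required activator GixN is absent, so *wexQ* is not transcribed.

OFF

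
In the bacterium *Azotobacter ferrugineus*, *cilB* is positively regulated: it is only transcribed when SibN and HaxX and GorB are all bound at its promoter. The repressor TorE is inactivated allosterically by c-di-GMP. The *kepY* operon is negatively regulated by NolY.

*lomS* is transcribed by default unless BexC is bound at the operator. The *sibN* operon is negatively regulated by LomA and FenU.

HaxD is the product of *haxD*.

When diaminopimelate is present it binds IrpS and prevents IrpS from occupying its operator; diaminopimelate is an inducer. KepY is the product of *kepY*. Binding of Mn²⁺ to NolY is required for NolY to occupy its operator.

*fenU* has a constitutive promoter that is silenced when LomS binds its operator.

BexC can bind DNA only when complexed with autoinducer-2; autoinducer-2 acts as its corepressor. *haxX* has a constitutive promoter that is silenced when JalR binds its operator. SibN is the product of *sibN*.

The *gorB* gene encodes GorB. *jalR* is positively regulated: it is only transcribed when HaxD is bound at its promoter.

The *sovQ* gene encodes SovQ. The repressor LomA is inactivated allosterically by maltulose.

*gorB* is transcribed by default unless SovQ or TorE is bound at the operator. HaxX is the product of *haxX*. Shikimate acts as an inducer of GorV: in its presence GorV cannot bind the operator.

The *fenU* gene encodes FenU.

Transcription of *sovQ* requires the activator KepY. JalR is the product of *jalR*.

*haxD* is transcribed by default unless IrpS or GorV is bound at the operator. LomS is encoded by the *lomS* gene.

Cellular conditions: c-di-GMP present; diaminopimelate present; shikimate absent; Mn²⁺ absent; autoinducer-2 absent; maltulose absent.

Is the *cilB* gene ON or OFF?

Maltulose is absent, so LomA is active.
Autoinducer-2 is absent, so BexC is inactive.
With no repressor bound, *lomS* is transcribed.
So LomS is produced and active.
With repressor LomS bound, *fenU* is not transcribed.
So FenU is not produced.
With repressor LomA bound, *sibN* is not transcribed.
So SibN is not produced.
Diaminopimelate is present, so IrpS is inactive.
Shikimate is absent, so GorV is active.
With repressor GorV bound, *haxD* is not transcribed.
So HaxD is not produced.
Required activator HaxD is absent, so *jalR* is not transcribed.
So JalR is not produced.
With no repressor bound, *haxX* is transcribed.
So HaxX is produced and active.
Mn²⁺ is absent, so NolY is inactive.
With no repressor bound, *kepY* is transcribed.
So KepY is produced and active.
No repressor is bound and KepY is active, so *sovQ* is transcribed.
So SovQ is produced and active.
c-di-GMP is present, so TorE is inactive.
With repressor SovQ bound, *gorB* is not transcribed.
So GorB is not produced.
Required activator SibN is absent, so *cilB* is not transcribed.

OFF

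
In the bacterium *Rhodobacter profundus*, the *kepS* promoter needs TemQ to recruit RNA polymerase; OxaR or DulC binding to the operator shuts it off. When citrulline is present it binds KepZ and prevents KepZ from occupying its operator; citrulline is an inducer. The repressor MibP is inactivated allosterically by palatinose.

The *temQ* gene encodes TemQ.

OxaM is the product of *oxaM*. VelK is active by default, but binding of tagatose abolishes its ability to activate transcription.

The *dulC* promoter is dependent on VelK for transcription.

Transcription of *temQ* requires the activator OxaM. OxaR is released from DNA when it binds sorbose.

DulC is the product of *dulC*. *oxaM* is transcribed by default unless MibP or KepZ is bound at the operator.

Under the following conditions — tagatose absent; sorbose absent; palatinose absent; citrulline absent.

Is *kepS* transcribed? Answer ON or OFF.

Sorbose is absent, so OxaR is active.
Palatinose is absent, so MibP is active.
Citrulline is absent, so KepZ is active.
With repressor MibP bound, *oxaM* is not transcribed.
So OxaM is not produced.
Required activator OxaM is absent, so *temQ* is not transcribed.
So TemQ is not produced.
Tagatose is absent, so VelK is active.
No repressor is bound and VelK is active, so *dulC* is transcribed.
So DulC is produced and active.
With repressor OxaR bound, *kepS* is not transcribed.

OFF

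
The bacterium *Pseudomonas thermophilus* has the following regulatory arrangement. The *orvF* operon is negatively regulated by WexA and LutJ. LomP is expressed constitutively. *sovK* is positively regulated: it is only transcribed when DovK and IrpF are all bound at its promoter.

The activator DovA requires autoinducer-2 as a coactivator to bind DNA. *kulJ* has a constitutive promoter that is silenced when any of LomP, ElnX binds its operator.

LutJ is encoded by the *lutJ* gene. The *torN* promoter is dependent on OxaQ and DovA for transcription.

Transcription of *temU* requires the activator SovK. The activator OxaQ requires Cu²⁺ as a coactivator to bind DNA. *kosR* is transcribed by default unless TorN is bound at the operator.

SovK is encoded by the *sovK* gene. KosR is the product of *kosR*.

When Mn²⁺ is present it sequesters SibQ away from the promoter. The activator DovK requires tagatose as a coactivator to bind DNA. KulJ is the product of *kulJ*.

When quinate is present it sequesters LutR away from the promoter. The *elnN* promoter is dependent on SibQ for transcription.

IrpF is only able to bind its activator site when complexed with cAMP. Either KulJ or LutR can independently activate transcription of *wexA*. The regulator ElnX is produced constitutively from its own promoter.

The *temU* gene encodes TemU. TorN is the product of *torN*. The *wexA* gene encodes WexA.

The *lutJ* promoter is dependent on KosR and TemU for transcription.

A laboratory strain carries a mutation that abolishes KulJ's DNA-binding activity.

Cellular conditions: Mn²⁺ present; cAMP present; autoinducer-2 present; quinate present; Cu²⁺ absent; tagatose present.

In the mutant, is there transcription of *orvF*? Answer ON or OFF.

OFF

KulJ is non-functional in this strain, so it has no effect.
Quinate is present, so LutR is inactive.
No activator is available at the *wexA* promoter, so *wexA* is not transcribed.
So WexA is not produced.
Cu²⁺ is absent, so OxaQ is inactive.
Autoinducer-2 is present, so DovA is active.
Required activator OxaQ is absent, so *torN* is not transcribed.
So TorN is not produced.
With no repressor bound, *kosR* is transcribed.
So KosR is produced and active.
Tagatose is present, so DovK is active.
cAMP is present, so IrpF is active.
No repressor is bound and DovK and IrpF are active, so *sovK* is transcribed.
So SovK is produced and active.
No repressor is bound and SovK is active, so *temU* is transcribed.
So TemU is produced and active.
No repressor is bound and KosR and TemU are active, so *lutJ* is transcribed.
So LutJ is produced and active.
With repressor LutJ bound, *orvF* is not transcribed.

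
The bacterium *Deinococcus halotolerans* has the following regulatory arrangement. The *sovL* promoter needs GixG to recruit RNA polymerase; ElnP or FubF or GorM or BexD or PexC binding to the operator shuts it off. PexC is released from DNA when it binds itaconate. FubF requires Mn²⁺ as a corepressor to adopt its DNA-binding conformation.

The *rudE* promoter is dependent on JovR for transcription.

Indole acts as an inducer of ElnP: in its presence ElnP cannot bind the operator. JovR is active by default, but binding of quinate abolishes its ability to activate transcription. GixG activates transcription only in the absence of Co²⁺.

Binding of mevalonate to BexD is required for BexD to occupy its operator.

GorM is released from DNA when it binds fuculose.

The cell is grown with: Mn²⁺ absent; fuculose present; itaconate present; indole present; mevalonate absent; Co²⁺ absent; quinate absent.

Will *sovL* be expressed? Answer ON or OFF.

Indole is present, so ElnP is inactive.
Mn²⁺ is absent, so FubF is inactive.
Fuculose is present, so GorM is inactive.
Mevalonate is absent, so BexD is inactive.
Itaconate is present, so PexC is inactive.
Co²⁺ is absent, so GixG is active.
No repressor is bound and GixG is active, so *sovL* is transcribed.

ON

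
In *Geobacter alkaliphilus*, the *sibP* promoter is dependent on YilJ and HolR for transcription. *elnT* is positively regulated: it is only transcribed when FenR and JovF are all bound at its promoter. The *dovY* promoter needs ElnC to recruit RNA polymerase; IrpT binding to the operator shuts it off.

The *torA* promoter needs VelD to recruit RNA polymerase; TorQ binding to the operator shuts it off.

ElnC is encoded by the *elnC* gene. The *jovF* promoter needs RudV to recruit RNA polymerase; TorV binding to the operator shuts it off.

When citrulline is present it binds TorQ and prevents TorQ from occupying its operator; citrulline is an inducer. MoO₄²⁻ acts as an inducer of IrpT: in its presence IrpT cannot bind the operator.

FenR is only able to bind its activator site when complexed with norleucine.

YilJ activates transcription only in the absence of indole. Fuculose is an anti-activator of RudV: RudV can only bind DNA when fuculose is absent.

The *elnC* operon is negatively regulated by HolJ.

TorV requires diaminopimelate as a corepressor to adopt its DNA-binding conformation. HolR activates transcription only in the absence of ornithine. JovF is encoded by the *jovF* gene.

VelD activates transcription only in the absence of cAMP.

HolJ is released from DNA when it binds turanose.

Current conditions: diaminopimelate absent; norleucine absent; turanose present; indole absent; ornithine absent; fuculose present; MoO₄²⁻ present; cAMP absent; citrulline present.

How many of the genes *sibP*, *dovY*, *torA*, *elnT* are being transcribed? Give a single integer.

3

Indole is absent, so YilJ is active.
Ornithine is absent, so HolR is active.
No repressor is bound and YilJ and HolR are active, so *sibP* is transcribed.
→ *sibP* is ON.
MoO₄²⁻ is present, so IrpT is inactive.
Turanose is present, so HolJ is inactive.
With no repressor bound, *elnC* is transcribed.
So ElnC is produced and active.
No repressor is bound and ElnC is active, so *dovY* is transcribed.
→ *dovY* is ON.
cAMP is absent, so VelD is active.
Citrulline is present, so TorQ is inactive.
No repressor is bound and VelD is active, so *torA* is transcribed.
→ *torA* is ON.
Norleucine is absent, so FenR is inactive.
Fuculose is present, so RudV is inactive.
Diaminopimelate is absent, so TorV is inactive.
Required activator RudV is absent, so *jovF* is not transcribed.
So JovF is not produced.
Required activator FenR is absent, so *elnT* is not transcribed.
→ *elnT* is OFF.
3 of the 4 genes are transcribed.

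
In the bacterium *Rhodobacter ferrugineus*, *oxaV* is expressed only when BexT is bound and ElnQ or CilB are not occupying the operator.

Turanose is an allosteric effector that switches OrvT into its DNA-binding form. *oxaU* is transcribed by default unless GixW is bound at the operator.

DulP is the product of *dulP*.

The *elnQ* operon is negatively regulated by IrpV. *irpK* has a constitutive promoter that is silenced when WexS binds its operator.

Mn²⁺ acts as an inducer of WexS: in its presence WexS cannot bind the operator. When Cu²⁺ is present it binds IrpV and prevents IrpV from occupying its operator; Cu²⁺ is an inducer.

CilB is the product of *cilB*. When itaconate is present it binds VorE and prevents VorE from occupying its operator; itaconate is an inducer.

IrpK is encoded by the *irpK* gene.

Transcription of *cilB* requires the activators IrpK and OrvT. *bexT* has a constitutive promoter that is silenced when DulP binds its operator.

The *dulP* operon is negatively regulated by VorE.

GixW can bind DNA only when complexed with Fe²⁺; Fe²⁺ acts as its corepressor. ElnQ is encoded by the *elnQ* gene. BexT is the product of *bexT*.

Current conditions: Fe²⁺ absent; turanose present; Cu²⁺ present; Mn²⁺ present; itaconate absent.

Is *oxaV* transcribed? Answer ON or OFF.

Cu²⁺ is present, so IrpV is inactive.
With no repressor bound, *elnQ* is transcribed.
So ElnQ is produced and active.
Mn²⁺ is present, so WexS is inactive.
With no repressor bound, *irpK* is transcribed.
So IrpK is produced and active.
Turanose is present, so OrvT is active.
No repressor is bound and IrpK and OrvT are active, so *cilB* is transcribed.
So CilB is produced and active.
Itaconate is absent, so VorE is active.
With repressor VorE bound, *dulP* is not transcribed.
So DulP is not produced.
With no repressor bound, *bexT* is transcribed.
So BexT is produced and active.
With repressor ElnQ bound, *oxaV* is not transcribed.

OFF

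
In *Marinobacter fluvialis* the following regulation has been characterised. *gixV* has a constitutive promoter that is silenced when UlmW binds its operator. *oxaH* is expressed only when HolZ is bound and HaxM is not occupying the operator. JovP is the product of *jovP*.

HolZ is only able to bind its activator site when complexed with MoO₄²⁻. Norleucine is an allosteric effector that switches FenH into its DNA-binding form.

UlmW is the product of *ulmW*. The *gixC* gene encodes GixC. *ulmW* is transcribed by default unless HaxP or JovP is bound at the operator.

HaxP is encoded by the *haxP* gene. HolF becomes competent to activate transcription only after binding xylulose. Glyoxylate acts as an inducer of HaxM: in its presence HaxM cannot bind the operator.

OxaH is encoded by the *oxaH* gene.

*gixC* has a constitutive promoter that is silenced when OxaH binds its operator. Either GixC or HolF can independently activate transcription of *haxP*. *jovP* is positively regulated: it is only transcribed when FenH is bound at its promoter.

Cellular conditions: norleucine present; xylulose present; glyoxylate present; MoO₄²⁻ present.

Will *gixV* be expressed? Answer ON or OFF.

ON

MoO₄²⁻ is present, so HolZ is active.
Glyoxylate is present, so HaxM is inactive.
No repressor is bound and HolZ is active, so *oxaH* is transcribed.
So OxaH is produced and active.
With repressor OxaH bound, *gixC* is not transcribed.
So GixC is not produced.
Xylulose is present, so HolF is active.
Activator HolF is present, so *haxP* is transcribed.
So HaxP is produced and active.
Norleucine is present, so FenH is active.
No repressor is bound and FenH is active, so *jovP* is transcribed.
So JovP is produced and active.
With repressor HaxP bound, *ulmW* is not transcribed.
So UlmW is not produced.
With no repressor bound, *gixV* is transcribed.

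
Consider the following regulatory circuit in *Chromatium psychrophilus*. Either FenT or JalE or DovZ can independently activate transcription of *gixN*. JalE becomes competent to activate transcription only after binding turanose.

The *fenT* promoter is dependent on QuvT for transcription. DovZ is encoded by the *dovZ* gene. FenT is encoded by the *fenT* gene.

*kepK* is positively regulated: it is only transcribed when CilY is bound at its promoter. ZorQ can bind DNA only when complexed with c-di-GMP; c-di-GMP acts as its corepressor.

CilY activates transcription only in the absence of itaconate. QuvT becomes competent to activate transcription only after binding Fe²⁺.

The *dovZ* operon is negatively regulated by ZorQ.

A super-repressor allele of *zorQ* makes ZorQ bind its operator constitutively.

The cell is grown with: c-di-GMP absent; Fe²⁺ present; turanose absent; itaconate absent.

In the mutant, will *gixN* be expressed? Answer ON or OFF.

ON

Fe²⁺ is present, so QuvT is active.
No repressor is bound and QuvT is active, so *fenT* is transcribed.
So FenT is produced and active.
Turanose is absent, so JalE is inactive.
ZorQ is constitutively active in this strain.
With repressor ZorQ bound, *dovZ* is not transcribed.
So DovZ is not produced.
Activator FenT is present, so *gixN* is transcribed.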